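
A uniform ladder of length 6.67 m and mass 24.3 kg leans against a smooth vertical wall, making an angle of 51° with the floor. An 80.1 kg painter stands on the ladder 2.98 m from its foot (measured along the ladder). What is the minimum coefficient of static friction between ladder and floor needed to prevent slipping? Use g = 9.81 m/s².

μ_min ≈ 0.372

Choose the foot of the ladder as the axis so the floor normal and friction both act there and drop out.
Ladder weight 24.3×9.81 = 238.4 N acts at 3.335 m along the ladder; its horizontal arm is 3.335·cos51° = 2.099 m → τ = 500.4 N·m clockwise.
Painter: 80.1×9.81 = 785.8 N at 2.98 m → arm 1.875 m → τ = 1473 N·m clockwise.
Wall normal N acts horizontally at the top; its moment arm is the height L sinθ = 6.67·sin51° = 5.184 m, counterclockwise.
For rotational equilibrium, N × 5.184 = 1973, so N = 380.6 N.
ΣFx = 0 ⇒ f = N_wall = 380.6 N. ΣFy = 0 ⇒ N_floor = 1024 N.
μ_min = f / N_floor = 380.6 / 1024 = 0.372.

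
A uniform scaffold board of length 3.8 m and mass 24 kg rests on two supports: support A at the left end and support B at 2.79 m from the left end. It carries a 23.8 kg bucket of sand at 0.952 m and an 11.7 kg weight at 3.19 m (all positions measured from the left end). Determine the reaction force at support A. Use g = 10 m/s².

R_A ≈ 217 N

Take moments about support B.
Beam weight: 24 × 10 = 240 N down at 1.9 m → arm 0.89 m, τ = 240 × 0.89 = 213.6 N·m counterclockwise.
Bucket of sand: 23.8 × 10 = 238 N down at 0.952 m → arm 1.838 m, τ = 238 × 1.838 = 437.4 N·m counterclockwise.
Weight: 11.7 × 10 = 117 N down at 3.19 m → arm 0.4 m, τ = 117 × 0.4 = 46.8 N·m clockwise.
Net load moment about support B = 604.2 N·m counterclockwise.
Reaction R at support A is upward at 0 m, arm 2.79 m → moment R × 2.79 clockwise.
For rotational equilibrium, R × 2.79 = 604.2, so R = 217 N.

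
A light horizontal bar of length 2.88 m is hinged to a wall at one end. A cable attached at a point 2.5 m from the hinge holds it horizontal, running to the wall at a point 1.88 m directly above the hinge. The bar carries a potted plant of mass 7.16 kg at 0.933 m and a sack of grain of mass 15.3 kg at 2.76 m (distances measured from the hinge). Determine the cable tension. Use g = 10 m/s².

Take moments about the hinge.
Potted plant: 7.16 × 10 = 71.6 N down at 0.933 m → arm 0.933 m, τ = 71.6 × 0.933 = 66.8 N·m clockwise.
Sack of grain: 15.3 × 10 = 153 N down at 2.76 m → arm 2.76 m, τ = 153 × 2.76 = 422.3 N·m clockwise.
Total clockwise load moment = 489.1 N·m.
The cable tension T acts at 2.5 m; only its component perpendicular to the bar, T sinθ, produces torque. sinθ = h/√(h²+d²) = 1.88/√(1.88²+2.5²) = 0.601.
For rotational equilibrium, T × 2.5 × 0.601 = 489.1, so T = 489.1 / 1.502 = 326 N.

T ≈ 326 N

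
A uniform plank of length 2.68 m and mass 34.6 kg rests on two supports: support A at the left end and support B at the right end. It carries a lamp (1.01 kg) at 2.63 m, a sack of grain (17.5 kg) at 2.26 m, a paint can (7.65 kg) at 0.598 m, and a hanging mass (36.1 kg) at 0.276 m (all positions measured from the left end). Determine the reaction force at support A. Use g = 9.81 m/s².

R_A ≈ 573 N

Take moments about support B.
Beam weight: 34.6 × 9.81 = 339.4 N down at 1.34 m → arm 1.34 m, τ = 339.4 × 1.34 = 454.8 N·m counterclockwise.
Lamp: 1.01 × 9.81 = 9.908 N down at 2.63 m → arm 0.05 m, τ = 9.908 × 0.05 = 0.4954 N·m counterclockwise.
Sack of grain: 17.5 × 9.81 = 171.7 N down at 2.26 m → arm 0.42 m, τ = 171.7 × 0.42 = 72.11 N·m counterclockwise.
Paint can: 7.65 × 9.81 = 75.05 N down at 0.598 m → arm 2.082 m, τ = 75.05 × 2.082 = 156.3 N·m counterclockwise.
Hanging mass: 36.1 × 9.81 = 354.1 N down at 0.276 m → arm 2.404 m, τ = 354.1 × 2.404 = 851.3 N·m counterclockwise.
Net load moment about support B = 1535 N·m counterclockwise.
Reaction R at support A is upward at 0 m, arm 2.68 m → moment R × 2.68 clockwise.
Setting net torque to zero: R × 2.68 = 1535 → R = 573 N.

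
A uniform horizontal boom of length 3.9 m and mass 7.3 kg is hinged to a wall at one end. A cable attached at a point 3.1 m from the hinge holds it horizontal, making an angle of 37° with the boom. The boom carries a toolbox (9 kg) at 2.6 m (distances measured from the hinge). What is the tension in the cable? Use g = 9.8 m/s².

T ≈ 198 N

Taking torques about the hinge:
Beam weight: 7.3 × 9.8 = 71.54 N down at 1.95 m → arm 1.95 m, τ = 71.54 × 1.95 = 139.5 N·m clockwise.
Toolbox: 9 × 9.8 = 88.2 N down at 2.6 m → arm 2.6 m, τ = 88.2 × 2.6 = 229.3 N·m clockwise.
Total clockwise load moment = 368.8 N·m.
The cable tension T acts at 3.1 m; only its component perpendicular to the boom, T sinθ, produces torque. sin 37° = 0.6018.
Balancing moments: T × 3.1 × 0.6018 = 368.8, giving T = 368.8 / 1.866 = 198 N.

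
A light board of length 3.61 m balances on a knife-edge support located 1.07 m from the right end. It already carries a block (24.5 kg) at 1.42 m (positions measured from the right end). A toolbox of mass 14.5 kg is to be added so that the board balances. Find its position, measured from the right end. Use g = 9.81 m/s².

Choose the knife-edge support (at 1.07 m from the right end) as the axis so the support reaction has zero arm there.
Block: 24.5 × 9.81 = 240.3 N down at 1.42 m → arm 0.35 m, τ = 240.3 × 0.35 = 84.11 N·m counterclockwise.
Net moment of existing loads = 84.11 N·m counterclockwise.
The toolbox weighs 14.5 × 9.81 = 142.2 N and must supply an equal clockwise moment, so its lever arm about the knife-edge support is 84.11 / 142.2 = 0.591 m.
That puts it at 1.07 − 0.591 = 0.479 m from the right end.

x ≈ 0.479 m from the right end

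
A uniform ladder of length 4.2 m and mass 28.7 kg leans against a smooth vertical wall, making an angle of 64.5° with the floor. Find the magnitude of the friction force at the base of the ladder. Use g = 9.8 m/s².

Take moments about the foot of the ladder.
Ladder weight 28.7×9.8 = 281.3 N acts at 2.1 m along the ladder; its horizontal arm is 2.1·cos64.5° = 0.9041 m → τ = 254.3 N·m clockwise.
Wall normal N acts horizontally at the top; its moment arm is the height L sinθ = 4.2·sin64.5° = 3.791 m, counterclockwise.
Setting net torque to zero: N × 3.791 = 254.3 → N = 67.1 N.
ΣFx = 0: friction at the foot balances the wall's push, so f = N_wall = 67.1 N.

f ≈ 67.1 N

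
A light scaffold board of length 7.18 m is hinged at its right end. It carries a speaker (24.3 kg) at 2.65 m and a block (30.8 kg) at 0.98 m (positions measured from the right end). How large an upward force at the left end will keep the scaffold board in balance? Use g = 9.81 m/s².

F ≈ 129 N

Choose the right end as the axis so the unknown pivot reaction has zero arm there.
Speaker: 24.3 × 9.81 = 238.4 N down at 2.65 m → arm 2.65 m, τ = 238.4 × 2.65 = 631.8 N·m counterclockwise.
Block: 30.8 × 9.81 = 302.1 N down at 0.98 m → arm 0.98 m, τ = 302.1 × 0.98 = 296.1 N·m counterclockwise.
Net moment of the loads = 927.9 N·m counterclockwise.
The upward force F acts at the left end, arm 7.18 m, giving F × 7.18 clockwise.
For rotational equilibrium, F × 7.18 = 927.9, so F = 927.9 / 7.18 = 129 N.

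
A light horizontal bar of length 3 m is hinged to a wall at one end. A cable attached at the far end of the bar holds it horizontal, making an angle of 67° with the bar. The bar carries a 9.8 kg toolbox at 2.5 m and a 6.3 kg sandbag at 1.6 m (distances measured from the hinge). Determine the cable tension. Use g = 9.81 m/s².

T ≈ 123 N

About the hinge:
Toolbox: 9.8 × 9.81 = 96.14 N down at 2.5 m → arm 2.5 m, τ = 96.14 × 2.5 = 240.3 N·m clockwise.
Sandbag: 6.3 × 9.81 = 61.8 N down at 1.6 m → arm 1.6 m, τ = 61.8 × 1.6 = 98.88 N·m clockwise.
Total clockwise load moment = 339.2 N·m.
The cable tension T acts at 3 m; only its component perpendicular to the bar, T sinθ, produces torque. sin 67° = 0.9205.
Balancing moments: T × 3 × 0.9205 = 339.2, giving T = 339.2 / 2.761 = 123 N.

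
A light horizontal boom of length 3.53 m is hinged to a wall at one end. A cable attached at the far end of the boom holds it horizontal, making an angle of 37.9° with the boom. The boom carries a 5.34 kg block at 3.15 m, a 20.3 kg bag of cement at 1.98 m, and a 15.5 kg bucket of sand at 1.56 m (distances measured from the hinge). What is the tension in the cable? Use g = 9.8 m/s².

T ≈ 367 N

Taking torques about the hinge:
Block: 5.34 × 9.8 = 52.33 N down at 3.15 m → arm 3.15 m, τ = 52.33 × 3.15 = 164.8 N·m clockwise.
Bag of cement: 20.3 × 9.8 = 198.9 N down at 1.98 m → arm 1.98 m, τ = 198.9 × 1.98 = 393.8 N·m clockwise.
Bucket of sand: 15.5 × 9.8 = 151.9 N down at 1.56 m → arm 1.56 m, τ = 151.9 × 1.56 = 237 N·m clockwise.
Total clockwise load moment = 795.6 N·m.
The cable tension T acts at 3.53 m; only its component perpendicular to the boom, T sinθ, produces torque. sin 37.9° = 0.6143.
Setting net torque to zero: T × 3.53 × 0.6143 = 795.6 → T = 795.6 / 2.168 = 367 N.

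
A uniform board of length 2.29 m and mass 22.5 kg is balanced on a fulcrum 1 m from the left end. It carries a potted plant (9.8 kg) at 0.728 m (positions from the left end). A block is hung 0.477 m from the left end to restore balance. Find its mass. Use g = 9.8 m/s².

m ≈ 1.14 kg

About the fulcrum (at 1 m from the left end):
Beam weight: 22.5 × 9.8 = 220.5 N down at 1.145 m → arm 0.145 m, τ = 220.5 × 0.145 = 31.97 N·m clockwise.
Potted plant: 9.8 × 9.8 = 96.04 N down at 0.728 m → arm 0.272 m, τ = 96.04 × 0.272 = 26.12 N·m counterclockwise.
Net moment of known loads = 5.85 N·m clockwise.
An unknown mass m at 0.477 m has arm 0.523 m; its moment is m·g·0.523 counterclockwise.
For rotational equilibrium, m × 9.8 × 0.523 = 5.85, so m = 5.85 / (9.8 × 0.523) = 1.14 kg.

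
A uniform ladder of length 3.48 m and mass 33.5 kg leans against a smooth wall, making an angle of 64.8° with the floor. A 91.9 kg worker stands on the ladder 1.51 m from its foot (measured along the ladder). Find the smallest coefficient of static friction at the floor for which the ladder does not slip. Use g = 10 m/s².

μ_min ≈ 0.212

Take moments about the foot of the ladder.
Ladder weight 33.5×10 = 335 N acts at 1.74 m along the ladder; its horizontal arm is 1.74·cos64.8° = 0.7409 m → τ = 248.2 N·m clockwise.
Worker: 91.9×10 = 919 N at 1.51 m → arm 0.6429 m → τ = 590.8 N·m clockwise.
Wall normal N acts horizontally at the top; its moment arm is the height L sinθ = 3.48·sin64.8° = 3.149 m, counterclockwise.
For rotational equilibrium, N × 3.149 = 839, so N = 266.4 N.
ΣFx = 0 ⇒ f = N_wall = 266.4 N. ΣFy = 0 ⇒ N_floor = 1254 N.
μ_min = f / N_floor = 266.4 / 1254 = 0.212.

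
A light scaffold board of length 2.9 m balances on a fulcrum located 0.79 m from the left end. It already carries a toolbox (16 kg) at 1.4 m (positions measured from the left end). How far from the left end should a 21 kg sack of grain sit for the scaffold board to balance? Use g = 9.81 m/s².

x ≈ 0.325 m from the left end

Choose the fulcrum (at 0.79 m from the left end) as the axis so the support reaction has zero arm there.
Toolbox: 16 × 9.81 = 157 N down at 1.4 m → arm 0.61 m, τ = 157 × 0.61 = 95.77 N·m clockwise.
Net moment of existing loads = 95.77 N·m clockwise.
The sack of grain weighs 21 × 9.81 = 206 N and must supply an equal counterclockwise moment, so its lever arm about the fulcrum is 95.77 / 206 = 0.465 m.
That puts it at 0.79 − 0.465 = 0.325 m from the left end.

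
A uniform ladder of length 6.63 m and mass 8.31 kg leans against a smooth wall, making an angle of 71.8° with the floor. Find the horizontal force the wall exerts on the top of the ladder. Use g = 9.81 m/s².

Sum moments about the foot of the ladder (the floor normal and friction both act there and drop out).
Ladder weight 8.31×9.81 = 81.52 N acts at 3.315 m along the ladder; its horizontal arm is 3.315·cos71.8° = 1.035 m → τ = 84.37 N·m clockwise.
Wall normal N acts horizontally at the top; its moment arm is the height L sinθ = 6.63·sin71.8° = 6.298 m, counterclockwise.
For rotational equilibrium, N × 6.298 = 84.37, so N = 13.4 N.

N_wall ≈ 13.4 N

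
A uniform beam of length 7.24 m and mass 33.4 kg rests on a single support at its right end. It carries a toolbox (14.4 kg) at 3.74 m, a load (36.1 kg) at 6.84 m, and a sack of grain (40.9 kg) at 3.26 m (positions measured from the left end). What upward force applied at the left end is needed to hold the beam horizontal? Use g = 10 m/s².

About the right end:
Beam weight: 33.4 × 10 = 334 N down at 3.62 m → arm 3.62 m, τ = 334 × 3.62 = 1209 N·m counterclockwise.
Toolbox: 14.4 × 10 = 144 N down at 3.74 m → arm 3.5 m, τ = 144 × 3.5 = 504 N·m counterclockwise.
Load: 36.1 × 10 = 361 N down at 6.84 m → arm 0.4 m, τ = 361 × 0.4 = 144.4 N·m counterclockwise.
Sack of grain: 40.9 × 10 = 409 N down at 3.26 m → arm 3.98 m, τ = 409 × 3.98 = 1628 N·m counterclockwise.
Net moment of the loads = 3485 N·m counterclockwise.
The upward force F acts at the left end, arm 7.24 m, giving F × 7.24 clockwise.
Balancing moments: F × 7.24 = 3485, giving F = 3485 / 7.24 = 481 N.

F ≈ 481 N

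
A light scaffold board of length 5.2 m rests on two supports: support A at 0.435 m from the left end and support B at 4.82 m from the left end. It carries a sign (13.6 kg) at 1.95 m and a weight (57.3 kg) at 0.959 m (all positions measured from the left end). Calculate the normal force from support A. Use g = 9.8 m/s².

R_A ≈ 582 N

Choose support B as the axis so its reaction then has zero moment arm.
Sign: 13.6 × 9.8 = 133.3 N down at 1.95 m → arm 2.87 m, τ = 133.3 × 2.87 = 382.6 N·m counterclockwise.
Weight: 57.3 × 9.8 = 561.5 N down at 0.959 m → arm 3.861 m, τ = 561.5 × 3.861 = 2168 N·m counterclockwise.
Net load moment about support B = 2551 N·m counterclockwise.
Reaction R at support A is upward at 0.435 m, arm 4.385 m → moment R × 4.385 clockwise.
Στ = 0 ⇒ R × 4.385 = 2551 ⇒ R = 582 N.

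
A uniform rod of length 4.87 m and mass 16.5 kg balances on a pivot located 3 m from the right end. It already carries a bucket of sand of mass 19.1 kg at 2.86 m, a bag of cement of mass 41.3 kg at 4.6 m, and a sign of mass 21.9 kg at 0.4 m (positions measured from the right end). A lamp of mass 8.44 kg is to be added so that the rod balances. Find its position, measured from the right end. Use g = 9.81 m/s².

x ≈ 3.34 m from the right end

Take moments about the pivot (at 3 m from the right end).
Beam weight: 16.5 × 9.81 = 161.9 N down at 2.435 m → arm 0.565 m, τ = 161.9 × 0.565 = 91.47 N·m clockwise.
Bucket of sand: 19.1 × 9.81 = 187.4 N down at 2.86 m → arm 0.14 m, τ = 187.4 × 0.14 = 26.24 N·m clockwise.
Bag of cement: 41.3 × 9.81 = 405.2 N down at 4.6 m → arm 1.6 m, τ = 405.2 × 1.6 = 648.3 N·m counterclockwise.
Sign: 21.9 × 9.81 = 214.8 N down at 0.4 m → arm 2.6 m, τ = 214.8 × 2.6 = 558.5 N·m clockwise.
Net moment of existing loads = 27.91 N·m clockwise.
The lamp weighs 8.44 × 9.81 = 82.8 N and must supply an equal counterclockwise moment, so its lever arm about the pivot is 27.91 / 82.8 = 0.337 m.
That puts it at 3 + 0.337 = 3.34 m from the right end.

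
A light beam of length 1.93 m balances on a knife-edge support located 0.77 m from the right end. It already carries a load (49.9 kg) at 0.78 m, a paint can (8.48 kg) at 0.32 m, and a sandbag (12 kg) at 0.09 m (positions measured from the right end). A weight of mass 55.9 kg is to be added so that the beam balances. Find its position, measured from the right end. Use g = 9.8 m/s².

x ≈ 0.975 m from the right end

Sum moments about the knife-edge support (at 0.77 m from the right end) (the support reaction has zero arm there).
Load: 49.9 × 9.8 = 489 N down at 0.78 m → arm 0.01 m, τ = 489 × 0.01 = 4.89 N·m counterclockwise.
Paint can: 8.48 × 9.8 = 83.1 N down at 0.32 m → arm 0.45 m, τ = 83.1 × 0.45 = 37.39 N·m clockwise.
Sandbag: 12 × 9.8 = 117.6 N down at 0.09 m → arm 0.68 m, τ = 117.6 × 0.68 = 79.97 N·m clockwise.
Net moment of existing loads = 112.5 N·m clockwise.
The weight weighs 55.9 × 9.8 = 547.8 N and must supply an equal counterclockwise moment, so its lever arm about the knife-edge support is 112.5 / 547.8 = 0.205 m.
That puts it at 0.77 + 0.205 = 0.975 m from the right end.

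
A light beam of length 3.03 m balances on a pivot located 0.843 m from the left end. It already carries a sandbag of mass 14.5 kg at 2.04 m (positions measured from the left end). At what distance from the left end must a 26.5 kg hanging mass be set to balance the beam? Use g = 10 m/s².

About the pivot (at 0.843 m from the left end):
Sandbag: 14.5 × 10 = 145 N down at 2.04 m → arm 1.197 m, τ = 145 × 1.197 = 173.6 N·m clockwise.
Net moment of existing loads = 173.6 N·m clockwise.
The hanging mass weighs 26.5 × 10 = 265 N and must supply an equal counterclockwise moment, so its lever arm about the pivot is 173.6 / 265 = 0.655 m.
That puts it at 0.843 − 0.655 = 0.188 m from the left end.

x ≈ 0.188 m from the left end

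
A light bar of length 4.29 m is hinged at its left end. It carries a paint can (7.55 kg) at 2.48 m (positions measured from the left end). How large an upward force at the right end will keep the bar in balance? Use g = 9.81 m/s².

Taking torques about the left end:
Paint can: 7.55 × 9.81 = 74.07 N down at 2.48 m → arm 2.48 m, τ = 74.07 × 2.48 = 183.7 N·m clockwise.
Net moment of the loads = 183.7 N·m clockwise.
The upward force F acts at the right end, arm 4.29 m, giving F × 4.29 counterclockwise.
Setting net torque to zero: F × 4.29 = 183.7 → F = 183.7 / 4.29 = 42.8 N.

F ≈ 42.8 N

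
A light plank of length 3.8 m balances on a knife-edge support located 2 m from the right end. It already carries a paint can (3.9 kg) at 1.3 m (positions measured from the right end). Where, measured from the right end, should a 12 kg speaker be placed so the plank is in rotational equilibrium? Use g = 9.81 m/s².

x ≈ 2.23 m from the right end

Sum moments about the knife-edge support (at 2 m from the right end) (the support reaction has zero arm there).
Paint can: 3.9 × 9.81 = 38.26 N down at 1.3 m → arm 0.7 m, τ = 38.26 × 0.7 = 26.78 N·m clockwise.
Net moment of existing loads = 26.78 N·m clockwise.
The speaker weighs 12 × 9.81 = 117.7 N and must supply an equal counterclockwise moment, so its lever arm about the knife-edge support is 26.78 / 117.7 = 0.228 m.
That puts it at 2 + 0.228 = 2.23 m from the right end.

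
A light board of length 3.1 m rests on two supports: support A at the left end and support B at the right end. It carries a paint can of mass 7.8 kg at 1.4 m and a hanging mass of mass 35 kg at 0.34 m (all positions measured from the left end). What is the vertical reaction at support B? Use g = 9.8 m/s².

R_B ≈ 72.1 N

Choose support A as the axis so its reaction then has zero moment arm.
Paint can: 7.8 × 9.8 = 76.44 N down at 1.4 m → arm 1.4 m, τ = 76.44 × 1.4 = 107 N·m clockwise.
Hanging mass: 35 × 9.8 = 343 N down at 0.34 m → arm 0.34 m, τ = 343 × 0.34 = 116.6 N·m clockwise.
Net load moment about support A = 223.6 N·m clockwise.
Reaction R at support B is upward at 3.1 m, arm 3.1 m → moment R × 3.1 counterclockwise.
Setting net torque to zero: R × 3.1 = 223.6 → R = 72.1 N.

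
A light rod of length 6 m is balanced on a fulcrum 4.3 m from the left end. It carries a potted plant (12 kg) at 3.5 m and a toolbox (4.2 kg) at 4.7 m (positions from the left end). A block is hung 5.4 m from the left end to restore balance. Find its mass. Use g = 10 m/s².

m ≈ 7.2 kg

Sum moments about the fulcrum (at 4.3 m from the left end) (the support reaction has zero arm there).
Potted plant: 12 × 10 = 120 N down at 3.5 m → arm 0.8 m, τ = 120 × 0.8 = 96 N·m counterclockwise.
Toolbox: 4.2 × 10 = 42 N down at 4.7 m → arm 0.4 m, τ = 42 × 0.4 = 16.8 N·m clockwise.
Net moment of known loads = 79.2 N·m counterclockwise.
An unknown mass m at 5.4 m has arm 1.1 m; its moment is m·g·1.1 clockwise.
For rotational equilibrium, m × 10 × 1.1 = 79.2, so m = 79.2 / (10 × 1.1) = 7.2 kg.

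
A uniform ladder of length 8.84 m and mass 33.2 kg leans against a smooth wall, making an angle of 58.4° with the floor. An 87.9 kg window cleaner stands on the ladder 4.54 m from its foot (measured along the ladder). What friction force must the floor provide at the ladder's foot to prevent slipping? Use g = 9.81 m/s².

f ≈ 373 N

About the foot of the ladder:
Ladder weight 33.2×9.81 = 325.7 N acts at 4.42 m along the ladder; its horizontal arm is 4.42·cos58.4° = 2.316 m → τ = 754.3 N·m clockwise.
Window cleaner: 87.9×9.81 = 862.3 N at 4.54 m → arm 2.379 m → τ = 2051 N·m clockwise.
Wall normal N acts horizontally at the top; its moment arm is the height L sinθ = 8.84·sin58.4° = 7.529 m, counterclockwise.
Στ = 0 ⇒ N × 7.529 = 2805 ⇒ N = 373 N.
ΣFx = 0: friction at the foot balances the wall's push, so f = N_wall = 373 N.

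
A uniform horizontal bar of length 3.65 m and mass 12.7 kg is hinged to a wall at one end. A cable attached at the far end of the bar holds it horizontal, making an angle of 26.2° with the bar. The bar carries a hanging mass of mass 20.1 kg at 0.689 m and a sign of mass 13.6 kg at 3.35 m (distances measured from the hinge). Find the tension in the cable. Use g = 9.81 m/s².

Take moments about the hinge.
Beam weight: 12.7 × 9.81 = 124.6 N down at 1.825 m → arm 1.825 m, τ = 124.6 × 1.825 = 227.4 N·m clockwise.
Hanging mass: 20.1 × 9.81 = 197.2 N down at 0.689 m → arm 0.689 m, τ = 197.2 × 0.689 = 135.9 N·m clockwise.
Sign: 13.6 × 9.81 = 133.4 N down at 3.35 m → arm 3.35 m, τ = 133.4 × 3.35 = 446.9 N·m clockwise.
Total clockwise load moment = 810.2 N·m.
The cable tension T acts at 3.65 m; only its component perpendicular to the bar, T sinθ, produces torque. sin 26.2° = 0.4415.
Setting net torque to zero: T × 3.65 × 0.4415 = 810.2 → T = 810.2 / 1.611 = 503 N.

T ≈ 503 N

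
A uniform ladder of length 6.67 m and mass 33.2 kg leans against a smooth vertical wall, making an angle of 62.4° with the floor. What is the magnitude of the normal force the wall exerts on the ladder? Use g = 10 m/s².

Choose the foot of the ladder as the axis so the floor normal and friction both act there and drop out.
Ladder weight 33.2×10 = 332 N acts at 3.335 m along the ladder; its horizontal arm is 3.335·cos62.4° = 1.545 m → τ = 512.9 N·m clockwise.
Wall normal N acts horizontally at the top; its moment arm is the height L sinθ = 6.67·sin62.4° = 5.911 m, counterclockwise.
Balancing moments: N × 5.911 = 512.9, giving N = 86.8 N.

N_wall ≈ 86.8 N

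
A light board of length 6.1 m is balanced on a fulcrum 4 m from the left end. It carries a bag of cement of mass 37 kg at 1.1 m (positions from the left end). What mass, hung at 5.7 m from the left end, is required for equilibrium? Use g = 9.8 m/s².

Taking torques about the fulcrum (at 4 m from the left end):
Bag of cement: 37 × 9.8 = 362.6 N down at 1.1 m → arm 2.9 m, τ = 362.6 × 2.9 = 1052 N·m counterclockwise.
Net moment of known loads = 1052 N·m counterclockwise.
An unknown mass m at 5.7 m has arm 1.7 m; its moment is m·g·1.7 clockwise.
For rotational equilibrium, m × 9.8 × 1.7 = 1052, so m = 1052 / (9.8 × 1.7) = 63.1 kg.

m ≈ 63.1 kg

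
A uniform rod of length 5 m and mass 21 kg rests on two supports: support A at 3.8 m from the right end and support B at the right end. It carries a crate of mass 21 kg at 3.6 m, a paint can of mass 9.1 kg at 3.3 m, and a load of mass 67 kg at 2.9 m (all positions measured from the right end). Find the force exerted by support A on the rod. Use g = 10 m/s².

Choose support B as the axis so its reaction then has zero moment arm.
Beam weight: 21 × 10 = 210 N down at 2.5 m → arm 2.5 m, τ = 210 × 2.5 = 525 N·m counterclockwise.
Crate: 21 × 10 = 210 N down at 3.6 m → arm 3.6 m, τ = 210 × 3.6 = 756 N·m counterclockwise.
Paint can: 9.1 × 10 = 91 N down at 3.3 m → arm 3.3 m, τ = 91 × 3.3 = 300.3 N·m counterclockwise.
Load: 67 × 10 = 670 N down at 2.9 m → arm 2.9 m, τ = 670 × 2.9 = 1943 N·m counterclockwise.
Net load moment about support B = 3524 N·m counterclockwise.
Reaction R at support A is upward at 3.8 m, arm 3.8 m → moment R × 3.8 clockwise.
Στ = 0 ⇒ R × 3.8 = 3524 ⇒ R = 927 N.

R_A ≈ 927 N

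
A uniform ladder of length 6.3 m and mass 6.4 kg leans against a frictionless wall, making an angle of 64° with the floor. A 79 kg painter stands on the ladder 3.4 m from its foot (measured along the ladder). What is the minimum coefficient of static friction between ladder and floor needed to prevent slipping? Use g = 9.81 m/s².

About the foot of the ladder:
Ladder weight 6.4×9.81 = 62.78 N acts at 3.15 m along the ladder; its horizontal arm is 3.15·cos64° = 1.381 m → τ = 86.7 N·m clockwise.
Painter: 79×9.81 = 775 N at 3.4 m → arm 1.49 m → τ = 1155 N·m clockwise.
Wall normal N acts horizontally at the top; its moment arm is the height L sinθ = 6.3·sin64° = 5.662 m, counterclockwise.
For rotational equilibrium, N × 5.662 = 1242, so N = 219.4 N.
ΣFx = 0 ⇒ f = N_wall = 219.4 N. ΣFy = 0 ⇒ N_floor = 837.8 N.
μ_min = f / N_floor = 219.4 / 837.8 = 0.262.

μ_min ≈ 0.262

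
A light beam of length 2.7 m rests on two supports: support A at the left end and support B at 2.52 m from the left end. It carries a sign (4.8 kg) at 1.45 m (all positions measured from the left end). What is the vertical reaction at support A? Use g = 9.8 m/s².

R_A ≈ 20 N

About support B:
Sign: 4.8 × 9.8 = 47.04 N down at 1.45 m → arm 1.07 m, τ = 47.04 × 1.07 = 50.33 N·m counterclockwise.
Net load moment about support B = 50.33 N·m counterclockwise.
Reaction R at support A is upward at 0 m, arm 2.52 m → moment R × 2.52 clockwise.
Στ = 0 ⇒ R × 2.52 = 50.33 ⇒ R = 20 N.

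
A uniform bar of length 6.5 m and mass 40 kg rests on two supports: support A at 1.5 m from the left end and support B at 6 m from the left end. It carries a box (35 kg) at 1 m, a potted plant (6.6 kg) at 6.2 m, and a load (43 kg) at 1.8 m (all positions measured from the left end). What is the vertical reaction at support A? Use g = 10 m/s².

Take moments about support B.
Beam weight: 40 × 10 = 400 N down at 3.25 m → arm 2.75 m, τ = 400 × 2.75 = 1100 N·m counterclockwise.
Box: 35 × 10 = 350 N down at 1 m → arm 5 m, τ = 350 × 5 = 1750 N·m counterclockwise.
Potted plant: 6.6 × 10 = 66 N down at 6.2 m → arm 0.2 m, τ = 66 × 0.2 = 13.2 N·m clockwise.
Load: 43 × 10 = 430 N down at 1.8 m → arm 4.2 m, τ = 430 × 4.2 = 1806 N·m counterclockwise.
Net load moment about support B = 4643 N·m counterclockwise.
Reaction R at support A is upward at 1.5 m, arm 4.5 m → moment R × 4.5 clockwise.
Balancing moments: R × 4.5 = 4643, giving R = 1030 N.

R_A ≈ 1030 N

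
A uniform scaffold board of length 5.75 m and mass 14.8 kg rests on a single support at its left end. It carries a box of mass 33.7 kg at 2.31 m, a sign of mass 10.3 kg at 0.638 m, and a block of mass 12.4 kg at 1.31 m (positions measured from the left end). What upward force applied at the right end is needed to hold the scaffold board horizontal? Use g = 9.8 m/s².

F ≈ 244 N

About the left end:
Beam weight: 14.8 × 9.8 = 145 N down at 2.875 m → arm 2.875 m, τ = 145 × 2.875 = 416.9 N·m clockwise.
Box: 33.7 × 9.8 = 330.3 N down at 2.31 m → arm 2.31 m, τ = 330.3 × 2.31 = 763 N·m clockwise.
Sign: 10.3 × 9.8 = 100.9 N down at 0.638 m → arm 0.638 m, τ = 100.9 × 0.638 = 64.37 N·m clockwise.
Block: 12.4 × 9.8 = 121.5 N down at 1.31 m → arm 1.31 m, τ = 121.5 × 1.31 = 159.2 N·m clockwise.
Net moment of the loads = 1403 N·m clockwise.
The upward force F acts at the right end, arm 5.75 m, giving F × 5.75 counterclockwise.
Στ = 0 ⇒ F × 5.75 = 1403 ⇒ F = 1403 / 5.75 = 244 N.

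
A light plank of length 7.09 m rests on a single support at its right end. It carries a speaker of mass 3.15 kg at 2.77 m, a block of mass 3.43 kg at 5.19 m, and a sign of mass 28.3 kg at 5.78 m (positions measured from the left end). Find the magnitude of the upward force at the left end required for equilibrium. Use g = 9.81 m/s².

F ≈ 79.1 N

Sum moments about the right end (the unknown pivot reaction has zero arm there).
Speaker: 3.15 × 9.81 = 30.9 N down at 2.77 m → arm 4.32 m, τ = 30.9 × 4.32 = 133.5 N·m counterclockwise.
Block: 3.43 × 9.81 = 33.65 N down at 5.19 m → arm 1.9 m, τ = 33.65 × 1.9 = 63.93 N·m counterclockwise.
Sign: 28.3 × 9.81 = 277.6 N down at 5.78 m → arm 1.31 m, τ = 277.6 × 1.31 = 363.7 N·m counterclockwise.
Net moment of the loads = 561.1 N·m counterclockwise.
The upward force F acts at the left end, arm 7.09 m, giving F × 7.09 clockwise.
Στ = 0 ⇒ F × 7.09 = 561.1 ⇒ F = 561.1 / 7.09 = 79.1 N.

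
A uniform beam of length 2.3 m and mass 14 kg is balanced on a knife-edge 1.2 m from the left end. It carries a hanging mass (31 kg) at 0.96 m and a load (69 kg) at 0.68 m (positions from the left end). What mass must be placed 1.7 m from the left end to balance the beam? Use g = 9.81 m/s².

m ≈ 88 kg

About the knife-edge (at 1.2 m from the left end):
Beam weight: 14 × 9.81 = 137.3 N down at 1.15 m → arm 0.05 m, τ = 137.3 × 0.05 = 6.865 N·m counterclockwise.
Hanging mass: 31 × 9.81 = 304.1 N down at 0.96 m → arm 0.24 m, τ = 304.1 × 0.24 = 72.98 N·m counterclockwise.
Load: 69 × 9.81 = 676.9 N down at 0.68 m → arm 0.52 m, τ = 676.9 × 0.52 = 352 N·m counterclockwise.
Net moment of known loads = 431.8 N·m counterclockwise.
An unknown mass m at 1.7 m has arm 0.5 m; its moment is m·g·0.5 clockwise.
For rotational equilibrium, m × 9.81 × 0.5 = 431.8, so m = 431.8 / (9.81 × 0.5) = 88 kg.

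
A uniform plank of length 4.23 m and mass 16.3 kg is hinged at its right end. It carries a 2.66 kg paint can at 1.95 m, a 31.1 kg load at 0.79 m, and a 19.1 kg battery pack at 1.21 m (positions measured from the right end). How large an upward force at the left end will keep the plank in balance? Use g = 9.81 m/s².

F ≈ 203 N

Choose the right end as the axis so the unknown pivot reaction has zero arm there.
Beam weight: 16.3 × 9.81 = 159.9 N down at 2.115 m → arm 2.115 m, τ = 159.9 × 2.115 = 338.2 N·m counterclockwise.
Paint can: 2.66 × 9.81 = 26.09 N down at 1.95 m → arm 1.95 m, τ = 26.09 × 1.95 = 50.88 N·m counterclockwise.
Load: 31.1 × 9.81 = 305.1 N down at 0.79 m → arm 0.79 m, τ = 305.1 × 0.79 = 241 N·m counterclockwise.
Battery pack: 19.1 × 9.81 = 187.4 N down at 1.21 m → arm 1.21 m, τ = 187.4 × 1.21 = 226.8 N·m counterclockwise.
Net moment of the loads = 856.9 N·m counterclockwise.
The upward force F acts at the left end, arm 4.23 m, giving F × 4.23 clockwise.
Setting net torque to zero: F × 4.23 = 856.9 → F = 856.9 / 4.23 = 203 N.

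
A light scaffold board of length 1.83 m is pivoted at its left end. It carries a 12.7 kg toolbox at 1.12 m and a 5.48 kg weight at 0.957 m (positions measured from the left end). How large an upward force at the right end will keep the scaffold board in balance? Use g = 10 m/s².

Choose the left end as the axis so the unknown pivot reaction has zero arm there.
Toolbox: 12.7 × 10 = 127 N down at 1.12 m → arm 1.12 m, τ = 127 × 1.12 = 142.2 N·m clockwise.
Weight: 5.48 × 10 = 54.8 N down at 0.957 m → arm 0.957 m, τ = 54.8 × 0.957 = 52.44 N·m clockwise.
Net moment of the loads = 194.6 N·m clockwise.
The upward force F acts at the right end, arm 1.83 m, giving F × 1.83 counterclockwise.
For rotational equilibrium, F × 1.83 = 194.6, so F = 194.6 / 1.83 = 106 N.

F ≈ 106 N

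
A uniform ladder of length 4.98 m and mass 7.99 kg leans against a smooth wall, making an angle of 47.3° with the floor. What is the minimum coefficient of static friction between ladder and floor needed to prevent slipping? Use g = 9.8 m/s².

μ_min ≈ 0.461

Sum moments about the foot of the ladder (the floor normal and friction both act there and drop out).
Ladder weight 7.99×9.8 = 78.3 N acts at 2.49 m along the ladder; its horizontal arm is 2.49·cos47.3° = 1.689 m → τ = 132.2 N·m clockwise.
Wall normal N acts horizontally at the top; its moment arm is the height L sinθ = 4.98·sin47.3° = 3.66 m, counterclockwise.
Στ = 0 ⇒ N × 3.66 = 132.2 ⇒ N = 36.12 N.
ΣFx = 0 ⇒ f = N_wall = 36.12 N. ΣFy = 0 ⇒ N_floor = 78.3 N.
μ_min = f / N_floor = 36.12 / 78.3 = 0.461.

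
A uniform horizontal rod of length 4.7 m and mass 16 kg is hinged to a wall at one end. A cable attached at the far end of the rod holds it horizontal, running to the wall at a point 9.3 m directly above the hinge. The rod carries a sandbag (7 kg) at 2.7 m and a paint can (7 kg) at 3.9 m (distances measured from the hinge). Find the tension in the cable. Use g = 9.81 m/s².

Taking torques about the hinge:
Beam weight: 16 × 9.81 = 157 N down at 2.35 m → arm 2.35 m, τ = 157 × 2.35 = 368.9 N·m clockwise.
Sandbag: 7 × 9.81 = 68.67 N down at 2.7 m → arm 2.7 m, τ = 68.67 × 2.7 = 185.4 N·m clockwise.
Paint can: 7 × 9.81 = 68.67 N down at 3.9 m → arm 3.9 m, τ = 68.67 × 3.9 = 267.8 N·m clockwise.
Total clockwise load moment = 822.1 N·m.
The cable tension T acts at 4.7 m; only its component perpendicular to the rod, T sinθ, produces torque. sinθ = h/√(h²+d²) = 9.3/√(9.3²+4.7²) = 0.8925.
Balancing moments: T × 4.7 × 0.8925 = 822.1, giving T = 822.1 / 4.195 = 196 N.

T ≈ 196 N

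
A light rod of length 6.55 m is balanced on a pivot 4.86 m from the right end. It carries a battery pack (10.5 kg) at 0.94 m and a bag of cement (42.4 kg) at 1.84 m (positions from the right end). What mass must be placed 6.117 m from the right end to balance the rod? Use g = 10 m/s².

m ≈ 135 kg

About the pivot (at 4.86 m from the right end):
Battery pack: 10.5 × 10 = 105 N down at 0.94 m → arm 3.92 m, τ = 105 × 3.92 = 411.6 N·m clockwise.
Bag of cement: 42.4 × 10 = 424 N down at 1.84 m → arm 3.02 m, τ = 424 × 3.02 = 1280 N·m clockwise.
Net moment of known loads = 1692 N·m clockwise.
An unknown mass m at 6.117 m has arm 1.257 m; its moment is m·g·1.257 counterclockwise.
Balancing moments: m × 10 × 1.257 = 1692, giving m = 1692 / (10 × 1.257) = 135 kg.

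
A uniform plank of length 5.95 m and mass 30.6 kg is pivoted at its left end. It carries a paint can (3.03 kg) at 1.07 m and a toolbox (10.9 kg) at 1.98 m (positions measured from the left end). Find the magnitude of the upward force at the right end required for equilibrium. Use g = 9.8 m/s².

Choose the left end as the axis so the unknown pivot reaction has zero arm there.
Beam weight: 30.6 × 9.8 = 299.9 N down at 2.975 m → arm 2.975 m, τ = 299.9 × 2.975 = 892.2 N·m clockwise.
Paint can: 3.03 × 9.8 = 29.69 N down at 1.07 m → arm 1.07 m, τ = 29.69 × 1.07 = 31.77 N·m clockwise.
Toolbox: 10.9 × 9.8 = 106.8 N down at 1.98 m → arm 1.98 m, τ = 106.8 × 1.98 = 211.5 N·m clockwise.
Net moment of the loads = 1135 N·m clockwise.
The upward force F acts at the right end, arm 5.95 m, giving F × 5.95 counterclockwise.
Balancing moments: F × 5.95 = 1135, giving F = 1135 / 5.95 = 191 N.

F ≈ 191 N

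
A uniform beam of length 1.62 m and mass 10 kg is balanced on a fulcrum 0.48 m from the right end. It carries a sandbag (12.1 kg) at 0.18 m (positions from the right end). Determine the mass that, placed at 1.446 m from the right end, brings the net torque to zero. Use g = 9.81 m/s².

m ≈ 0.342 kg

Sum moments about the fulcrum (at 0.48 m from the right end) (the support reaction has zero arm there).
Beam weight: 10 × 9.81 = 98.1 N down at 0.81 m → arm 0.33 m, τ = 98.1 × 0.33 = 32.37 N·m counterclockwise.
Sandbag: 12.1 × 9.81 = 118.7 N down at 0.18 m → arm 0.3 m, τ = 118.7 × 0.3 = 35.61 N·m clockwise.
Net moment of known loads = 3.24 N·m clockwise.
An unknown mass m at 1.446 m has arm 0.966 m; its moment is m·g·0.966 counterclockwise.
Setting net torque to zero: m × 9.81 × 0.966 = 3.24 → m = 3.24 / (9.81 × 0.966) = 0.342 kg.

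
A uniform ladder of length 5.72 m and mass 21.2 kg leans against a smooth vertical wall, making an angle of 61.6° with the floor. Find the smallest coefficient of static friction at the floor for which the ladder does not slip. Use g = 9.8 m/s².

Taking torques about the foot of the ladder:
Ladder weight 21.2×9.8 = 207.8 N acts at 2.86 m along the ladder; its horizontal arm is 2.86·cos61.6° = 1.36 m → τ = 282.6 N·m clockwise.
Wall normal N acts horizontally at the top; its moment arm is the height L sinθ = 5.72·sin61.6° = 5.032 m, counterclockwise.
Στ = 0 ⇒ N × 5.032 = 282.6 ⇒ N = 56.16 N.
ΣFx = 0 ⇒ f = N_wall = 56.16 N. ΣFy = 0 ⇒ N_floor = 207.8 N.
μ_min = f / N_floor = 56.16 / 207.8 = 0.27.

μ_min ≈ 0.27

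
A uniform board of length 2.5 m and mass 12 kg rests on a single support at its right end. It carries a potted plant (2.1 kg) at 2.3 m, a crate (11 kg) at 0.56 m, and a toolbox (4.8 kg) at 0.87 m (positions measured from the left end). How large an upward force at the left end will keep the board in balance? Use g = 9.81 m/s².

Sum moments about the right end (the unknown pivot reaction has zero arm there).
Beam weight: 12 × 9.81 = 117.7 N down at 1.25 m → arm 1.25 m, τ = 117.7 × 1.25 = 147.1 N·m counterclockwise.
Potted plant: 2.1 × 9.81 = 20.6 N down at 2.3 m → arm 0.2 m, τ = 20.6 × 0.2 = 4.12 N·m counterclockwise.
Crate: 11 × 9.81 = 107.9 N down at 0.56 m → arm 1.94 m, τ = 107.9 × 1.94 = 209.3 N·m counterclockwise.
Toolbox: 4.8 × 9.81 = 47.09 N down at 0.87 m → arm 1.63 m, τ = 47.09 × 1.63 = 76.76 N·m counterclockwise.
Net moment of the loads = 437.3 N·m counterclockwise.
The upward force F acts at the left end, arm 2.5 m, giving F × 2.5 clockwise.
Στ = 0 ⇒ F × 2.5 = 437.3 ⇒ F = 437.3 / 2.5 = 175 N.

F ≈ 175 N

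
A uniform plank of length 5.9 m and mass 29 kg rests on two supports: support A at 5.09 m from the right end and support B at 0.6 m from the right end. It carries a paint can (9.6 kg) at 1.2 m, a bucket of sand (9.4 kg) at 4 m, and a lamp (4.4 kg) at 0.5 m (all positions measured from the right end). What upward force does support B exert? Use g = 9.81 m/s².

R_B ≈ 284 N

Sum moments about support A (its reaction then has zero moment arm).
Beam weight: 29 × 9.81 = 284.5 N down at 2.95 m → arm 2.14 m, τ = 284.5 × 2.14 = 608.8 N·m clockwise.
Paint can: 9.6 × 9.81 = 94.18 N down at 1.2 m → arm 3.89 m, τ = 94.18 × 3.89 = 366.4 N·m clockwise.
Bucket of sand: 9.4 × 9.81 = 92.21 N down at 4 m → arm 1.09 m, τ = 92.21 × 1.09 = 100.5 N·m clockwise.
Lamp: 4.4 × 9.81 = 43.16 N down at 0.5 m → arm 4.59 m, τ = 43.16 × 4.59 = 198.1 N·m clockwise.
Net load moment about support A = 1274 N·m clockwise.
Reaction R at support B is upward at 0.6 m, arm 4.49 m → moment R × 4.49 counterclockwise.
Balancing moments: R × 4.49 = 1274, giving R = 284 N.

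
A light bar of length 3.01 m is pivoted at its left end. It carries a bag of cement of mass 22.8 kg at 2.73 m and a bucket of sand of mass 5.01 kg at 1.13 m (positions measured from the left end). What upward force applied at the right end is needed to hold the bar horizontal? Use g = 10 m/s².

Choose the left end as the axis so the unknown pivot reaction has zero arm there.
Bag of cement: 22.8 × 10 = 228 N down at 2.73 m → arm 2.73 m, τ = 228 × 2.73 = 622.4 N·m clockwise.
Bucket of sand: 5.01 × 10 = 50.1 N down at 1.13 m → arm 1.13 m, τ = 50.1 × 1.13 = 56.61 N·m clockwise.
Net moment of the loads = 679 N·m clockwise.
The upward force F acts at the right end, arm 3.01 m, giving F × 3.01 counterclockwise.
Στ = 0 ⇒ F × 3.01 = 679 ⇒ F = 679 / 3.01 = 226 N.

F ≈ 226 N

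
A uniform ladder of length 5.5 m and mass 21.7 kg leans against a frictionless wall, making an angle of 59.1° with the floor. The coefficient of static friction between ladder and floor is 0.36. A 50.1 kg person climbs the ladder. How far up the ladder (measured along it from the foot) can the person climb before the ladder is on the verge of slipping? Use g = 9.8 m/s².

Taking torques about the foot of the ladder:
Ladder weight 21.7×9.8 = 212.7 N acts at 2.75 m along the ladder; its horizontal arm is 2.75·cos59.1° = 1.412 m → τ = 300.3 N·m clockwise.
Person weight 50.1×9.8 = 491 N at distance d → arm d·cos59.1° → τ = 491·d·0.5135 clockwise.
Wall normal N at the top has arm L sinθ = 4.719 m counterclockwise, so Στ = 0 gives N·4.719 = 300.3 + 252.1·d.
ΣFy = 0 ⇒ N_floor = 703.7 N, so the maximum friction is μ_s·N_floor = 0.36×703.7 = 253.3 N. ΣFx = 0 ⇒ N_wall = f, so at the slipping point N = 253.3 N.
Substituting: 253.3×4.719 = 300.3 + 252.1·d ⇒ d = (1195 − 300.3) / 252.1 = 3.55 m.

d ≈ 3.55 m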